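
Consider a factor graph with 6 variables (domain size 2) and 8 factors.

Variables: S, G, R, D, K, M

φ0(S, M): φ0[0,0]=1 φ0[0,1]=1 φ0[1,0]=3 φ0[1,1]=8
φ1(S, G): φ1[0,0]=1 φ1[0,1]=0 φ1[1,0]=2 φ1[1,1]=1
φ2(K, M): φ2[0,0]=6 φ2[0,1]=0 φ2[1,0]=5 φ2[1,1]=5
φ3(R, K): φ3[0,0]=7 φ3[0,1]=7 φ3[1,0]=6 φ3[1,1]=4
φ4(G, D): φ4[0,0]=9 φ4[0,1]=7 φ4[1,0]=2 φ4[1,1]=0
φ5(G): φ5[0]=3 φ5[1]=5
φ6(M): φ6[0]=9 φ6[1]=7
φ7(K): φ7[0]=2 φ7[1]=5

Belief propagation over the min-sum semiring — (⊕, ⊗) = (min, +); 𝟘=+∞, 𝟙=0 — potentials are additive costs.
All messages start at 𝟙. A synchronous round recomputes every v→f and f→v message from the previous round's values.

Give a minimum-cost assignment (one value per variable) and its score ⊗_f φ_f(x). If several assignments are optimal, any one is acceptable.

assignment: (S=0, G=1, R=1, D=1, K=0, M=1); score = 21

init: all messages = 𝟙 over 2 values
r1 m[φ0→S] = [1, 3]
r1 m[φ0→M] = [1, 1]
r1 m[φ1→S] = [0, 1]
r1 m[φ1→G] = [1, 0]
r1 m[φ2→K] = [0, 5]
r1 m[φ2→M] = [5, 0]
r1 m[φ3→R] = [7, 4]
r1 m[φ3→K] = [6, 4]
r1 m[φ4→G] = [7, 0]
r1 m[φ4→D] = [2, 0]
r1 m[φ5→G] = [3, 5]
r1 m[φ6→M] = [9, 7]
r1 m[φ7→K] = [2, 5]
r1 m[S→φ0] = [0, 0]
r1 m[S→φ1] = [0, 0]
r1 m[G→φ1] = [0, 0]
r1 m[G→φ4] = [0, 0]
r1 m[G→φ5] = [0, 0]
r1 m[R→φ3] = [0, 0]
r1 m[D→φ4] = [0, 0]
r1 m[K→φ2] = [0, 0]
r1 m[K→φ3] = [0, 0]
r1 m[K→φ7] = [0, 0]
r1 m[M→φ0] = [0, 0]
r1 m[M→φ2] = [0, 0]
r1 m[M→φ6] = [0, 0]
r2 m[φ0→S] = [1, 3]
r2 m[φ0→M] = [1, 1]
r2 m[φ1→S] = [0, 1]
r2 m[φ1→G] = [1, 0]
r2 m[φ2→K] = [0, 5]
r2 m[φ2→M] = [5, 0]
r2 m[φ3→R] = [7, 4]
r2 m[φ3→K] = [6, 4]
r2 m[φ4→G] = [7, 0]
r2 m[φ4→D] = [2, 0]
r2 m[φ5→G] = [3, 5]
r2 m[φ6→M] = [9, 7]
r2 m[φ7→K] = [2, 5]
r2 m[S→φ0] = [0, 1]
r2 m[S→φ1] = [1, 3]
r2 m[G→φ1] = [10, 5]
r2 m[G→φ4] = [4, 5]
r2 m[G→φ5] = [8, 0]
r2 m[R→φ3] = [0, 0]
r2 m[D→φ4] = [0, 0]
r2 m[K→φ2] = [8, 9]
r2 m[K→φ3] = [2, 10]
r2 m[K→φ7] = [6, 9]
r2 m[M→φ0] = [14, 7]
r2 m[M→φ2] = [10, 8]
r2 m[M→φ6] = [6, 1]
r3 m[φ0→S] = [8, 15]
r3 m[φ0→M] = [1, 1]
r3 m[φ1→S] = [5, 6]
r3 m[φ1→G] = [2, 1]
r3 m[φ2→K] = [8, 13]
r3 m[φ2→M] = [14, 8]
r3 m[φ3→R] = [9, 8]
r3 m[φ3→K] = [6, 4]
r3 m[φ4→G] = [7, 0]
r3 m[φ4→D] = [7, 5]
r3 m[φ5→G] = [3, 5]
r3 m[φ6→M] = [9, 7]
r3 m[φ7→K] = [2, 5]
r3 m[S→φ0] = [0, 1]
r3 m[S→φ1] = [1, 3]
r3 m[G→φ1] = [10, 5]
r3 m[G→φ4] = [4, 5]
r3 m[G→φ5] = [8, 0]
r3 m[R→φ3] = [0, 0]
r3 m[D→φ4] = [0, 0]
r3 m[K→φ2] = [8, 9]
r3 m[K→φ3] = [2, 10]
r3 m[K→φ7] = [6, 9]
r3 m[M→φ0] = [14, 7]
r3 m[M→φ2] = [10, 8]
r3 m[M→φ6] = [6, 1]
r4 m[φ0→S] = [8, 15]
r4 m[φ0→M] = [1, 1]
r4 m[φ1→S] = [5, 6]
r4 m[φ1→G] = [2, 1]
r4 m[φ2→K] = [8, 13]
r4 m[φ2→M] = [14, 8]
r4 m[φ3→R] = [9, 8]
r4 m[φ3→K] = [6, 4]
r4 m[φ4→G] = [7, 0]
r4 m[φ4→D] = [7, 5]
r4 m[φ5→G] = [3, 5]
r4 m[φ6→M] = [9, 7]
r4 m[φ7→K] = [2, 5]
r4 m[S→φ0] = [5, 6]
r4 m[S→φ1] = [8, 15]
r4 m[G→φ1] = [10, 5]
r4 m[G→φ4] = [5, 6]
r4 m[G→φ5] = [9, 1]
r4 m[R→φ3] = [0, 0]
r4 m[D→φ4] = [0, 0]
r4 m[K→φ2] = [8, 9]
r4 m[K→φ3] = [10, 18]
r4 m[K→φ7] = [14, 17]
r4 m[M→φ0] = [23, 15]
r4 m[M→φ2] = [10, 8]
r4 m[M→φ6] = [15, 9]
r5 m[φ0→S] = [16, 23]
r5 m[φ0→M] = [6, 6]
r5 m[φ1→S] = [5, 6]
r5 m[φ1→G] = [9, 8]
r5 m[φ2→K] = [8, 13]
r5 m[φ2→M] = [14, 8]
r5 m[φ3→R] = [17, 16]
r5 m[φ3→K] = [6, 4]
r5 m[φ4→G] = [7, 0]
r5 m[φ4→D] = [8, 6]
r5 m[φ5→G] = [3, 5]
r5 m[φ6→M] = [9, 7]
r5 m[φ7→K] = [2, 5]
r5 m[S→φ0] = [5, 6]
r5 m[S→φ1] = [8, 15]
r5 m[G→φ1] = [10, 5]
r5 m[G→φ4] = [5, 6]
r5 m[G→φ5] = [9, 1]
r5 m[R→φ3] = [0, 0]
r5 m[D→φ4] = [0, 0]
r5 m[K→φ2] = [8, 9]
r5 m[K→φ3] = [10, 18]
r5 m[K→φ7] = [14, 17]
r5 m[M→φ0] = [23, 15]
r5 m[M→φ2] = [10, 8]
r5 m[M→φ6] = [15, 9]
r6 m[φ0→S] = [16, 23]
r6 m[φ0→M] = [6, 6]
r6 m[φ1→S] = [5, 6]
r6 m[φ1→G] = [9, 8]
r6 m[φ2→K] = [8, 13]
r6 m[φ2→M] = [14, 8]
r6 m[φ3→R] = [17, 16]
r6 m[φ3→K] = [6, 4]
r6 m[φ4→G] = [7, 0]
r6 m[φ4→D] = [8, 6]
r6 m[φ5→G] = [3, 5]
r6 m[φ6→M] = [9, 7]
r6 m[φ7→K] = [2, 5]
r6 m[S→φ0] = [5, 6]
r6 m[S→φ1] = [16, 23]
r6 m[G→φ1] = [10, 5]
r6 m[G→φ4] = [12, 13]
r6 m[G→φ5] = [16, 8]
r6 m[R→φ3] = [0, 0]
r6 m[D→φ4] = [0, 0]
r6 m[K→φ2] = [8, 9]
r6 m[K→φ3] = [10, 18]
r6 m[K→φ7] = [14, 17]
r6 m[M→φ0] = [23, 15]
r6 m[M→φ2] = [15, 13]
r6 m[M→φ6] = [20, 14]
r7 m[φ0→S] = [16, 23]
r7 m[φ0→M] = [6, 6]
r7 m[φ1→S] = [5, 6]
r7 m[φ1→G] = [17, 16]
r7 m[φ2→K] = [13, 18]
r7 m[φ2→M] = [14, 8]
r7 m[φ3→R] = [17, 16]
r7 m[φ3→K] = [6, 4]
r7 m[φ4→G] = [7, 0]
r7 m[φ4→D] = [15, 13]
r7 m[φ5→G] = [3, 5]
r7 m[φ6→M] = [9, 7]
r7 m[φ7→K] = [2, 5]
r7 m[S→φ0] = [5, 6]
r7 m[S→φ1] = [16, 23]
r7 m[G→φ1] = [10, 5]
r7 m[G→φ4] = [12, 13]
r7 m[G→φ5] = [16, 8]
r7 m[R→φ3] = [0, 0]
r7 m[D→φ4] = [0, 0]
r7 m[K→φ2] = [8, 9]
r7 m[K→φ3] = [10, 18]
r7 m[K→φ7] = [14, 17]
r7 m[M→φ0] = [23, 15]
r7 m[M→φ2] = [15, 13]
r7 m[M→φ6] = [20, 14]
r8 m[φ0→S] = [16, 23]
r8 m[φ0→M] = [6, 6]
r8 m[φ1→S] = [5, 6]
r8 m[φ1→G] = [17, 16]
r8 m[φ2→K] = [13, 18]
r8 m[φ2→M] = [14, 8]
r8 m[φ3→R] = [17, 16]
r8 m[φ3→K] = [6, 4]
r8 m[φ4→G] = [7, 0]
r8 m[φ4→D] = [15, 13]
r8 m[φ5→G] = [3, 5]
r8 m[φ6→M] = [9, 7]
r8 m[φ7→K] = [2, 5]
r8 m[S→φ0] = [5, 6]
r8 m[S→φ1] = [16, 23]
r8 m[G→φ1] = [10, 5]
r8 m[G→φ4] = [20, 21]
r8 m[G→φ5] = [24, 16]
r8 m[R→φ3] = [0, 0]
r8 m[D→φ4] = [0, 0]
r8 m[K→φ2] = [8, 9]
r8 m[K→φ3] = [15, 23]
r8 m[K→φ7] = [19, 22]
r8 m[M→φ0] = [23, 15]
r8 m[M→φ2] = [15, 13]
r8 m[M→φ6] = [20, 14]
r9 m[φ0→S] = [16, 23]
r9 m[φ0→M] = [6, 6]
r9 m[φ1→S] = [5, 6]
r9 m[φ1→G] = [17, 16]
r9 m[φ2→K] = [13, 18]
r9 m[φ2→M] = [14, 8]
r9 m[φ3→R] = [22, 21]
r9 m[φ3→K] = [6, 4]
r9 m[φ4→G] = [7, 0]
r9 m[φ4→D] = [23, 21]
r9 m[φ5→G] = [3, 5]
r9 m[φ6→M] = [9, 7]
r9 m[φ7→K] = [2, 5]
r9 m[S→φ0] = [5, 6]
r9 m[S→φ1] = [16, 23]
r9 m[G→φ1] = [10, 5]
r9 m[G→φ4] = [20, 21]
r9 m[G→φ5] = [24, 16]
r9 m[R→φ3] = [0, 0]
r9 m[D→φ4] = [0, 0]
r9 m[K→φ2] = [8, 9]
r9 m[K→φ3] = [15, 23]
r9 m[K→φ7] = [19, 22]
r9 m[M→φ0] = [23, 15]
r9 m[M→φ2] = [15, 13]
r9 m[M→φ6] = [20, 14]
r10 m[φ0→S] = [16, 23]
r10 m[φ0→M] = [6, 6]
r10 m[φ1→S] = [5, 6]
r10 m[φ1→G] = [17, 16]
r10 m[φ2→K] = [13, 18]
r10 m[φ2→M] = [14, 8]
r10 m[φ3→R] = [22, 21]
r10 m[φ3→K] = [6, 4]
r10 m[φ4→G] = [7, 0]
r10 m[φ4→D] = [23, 21]
r10 m[φ5→G] = [3, 5]
r10 m[φ6→M] = [9, 7]
r10 m[φ7→K] = [2, 5]
r10 m[S→φ0] = [5, 6]
r10 m[S→φ1] = [16, 23]
r10 m[G→φ1] = [10, 5]
r10 m[G→φ4] = [20, 21]
r10 m[G→φ5] = [24, 16]
r10 m[R→φ3] = [0, 0]
r10 m[D→φ4] = [0, 0]
r10 m[K→φ2] = [8, 9]
r10 m[K→φ3] = [15, 23]
r10 m[K→φ7] = [19, 22]
r10 m[M→φ0] = [23, 15]
r10 m[M→φ2] = [15, 13]
r10 m[M→φ6] = [20, 14]
fixed point reached at round 10
traceback from S: (S=0, G=1, R=1, D=1, K=0, M=1), score=21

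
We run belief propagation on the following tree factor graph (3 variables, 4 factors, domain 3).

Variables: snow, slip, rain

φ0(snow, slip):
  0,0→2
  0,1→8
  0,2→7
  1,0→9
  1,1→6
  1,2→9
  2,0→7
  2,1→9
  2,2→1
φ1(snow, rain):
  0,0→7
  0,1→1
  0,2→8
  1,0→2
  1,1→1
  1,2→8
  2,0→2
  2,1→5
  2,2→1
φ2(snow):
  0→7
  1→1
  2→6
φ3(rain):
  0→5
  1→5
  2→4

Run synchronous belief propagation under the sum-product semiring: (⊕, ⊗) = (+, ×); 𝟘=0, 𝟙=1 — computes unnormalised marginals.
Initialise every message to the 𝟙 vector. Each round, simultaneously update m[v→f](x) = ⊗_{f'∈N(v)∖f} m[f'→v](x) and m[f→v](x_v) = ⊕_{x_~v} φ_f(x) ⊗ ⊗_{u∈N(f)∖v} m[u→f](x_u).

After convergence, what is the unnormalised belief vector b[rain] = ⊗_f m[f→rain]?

b[rain] = [5425, 3265, 4984]

init: all messages = 𝟙 over 3 values
r1 m[φ0→snow] = [17, 24, 17]
r1 m[φ0→slip] = [18, 23, 17]
r1 m[φ1→snow] = [16, 11, 8]
r1 m[φ1→rain] = [11, 7, 17]
r1 m[φ2→snow] = [7, 1, 6]
r1 m[φ3→rain] = [5, 5, 4]
r1 m[snow→φ0] = [1, 1, 1]
r1 m[snow→φ1] = [1, 1, 1]
r1 m[snow→φ2] = [1, 1, 1]
r1 m[slip→φ0] = [1, 1, 1]
r1 m[rain→φ1] = [1, 1, 1]
r1 m[rain→φ3] = [1, 1, 1]
r2 m[φ0→snow] = [17, 24, 17]
r2 m[φ0→slip] = [18, 23, 17]
r2 m[φ1→snow] = [16, 11, 8]
r2 m[φ1→rain] = [11, 7, 17]
r2 m[φ2→snow] = [7, 1, 6]
r2 m[φ3→rain] = [5, 5, 4]
r2 m[snow→φ0] = [112, 11, 48]
r2 m[snow→φ1] = [119, 24, 102]
r2 m[snow→φ2] = [272, 264, 136]
r2 m[slip→φ0] = [1, 1, 1]
r2 m[rain→φ1] = [5, 5, 4]
r2 m[rain→φ3] = [11, 7, 17]
r3 m[φ0→snow] = [17, 24, 17]
r3 m[φ0→slip] = [659, 1394, 931]
r3 m[φ1→snow] = [72, 47, 39]
r3 m[φ1→rain] = [1085, 653, 1246]
r3 m[φ2→snow] = [7, 1, 6]
r3 m[φ3→rain] = [5, 5, 4]
r3 m[snow→φ0] = [112, 11, 48]
r3 m[snow→φ1] = [119, 24, 102]
r3 m[snow→φ2] = [272, 264, 136]
r3 m[slip→φ0] = [1, 1, 1]
r3 m[rain→φ1] = [5, 5, 4]
r3 m[rain→φ3] = [11, 7, 17]
r4 m[φ0→snow] = [17, 24, 17]
r4 m[φ0→slip] = [659, 1394, 931]
r4 m[φ1→snow] = [72, 47, 39]
r4 m[φ1→rain] = [1085, 653, 1246]
r4 m[φ2→snow] = [7, 1, 6]
r4 m[φ3→rain] = [5, 5, 4]
r4 m[snow→φ0] = [504, 47, 234]
r4 m[snow→φ1] = [119, 24, 102]
r4 m[snow→φ2] = [1224, 1128, 663]
r4 m[slip→φ0] = [1, 1, 1]
r4 m[rain→φ1] = [5, 5, 4]
r4 m[rain→φ3] = [1085, 653, 1246]
r5 m[φ0→snow] = [17, 24, 17]
r5 m[φ0→slip] = [3069, 6420, 4185]
r5 m[φ1→snow] = [72, 47, 39]
r5 m[φ1→rain] = [1085, 653, 1246]
r5 m[φ2→snow] = [7, 1, 6]
r5 m[φ3→rain] = [5, 5, 4]
r5 m[snow→φ0] = [504, 47, 234]
r5 m[snow→φ1] = [119, 24, 102]
r5 m[snow→φ2] = [1224, 1128, 663]
r5 m[slip→φ0] = [1, 1, 1]
r5 m[rain→φ1] = [5, 5, 4]
r5 m[rain→φ3] = [1085, 653, 1246]
r6 m[φ0→snow] = [17, 24, 17]
r6 m[φ0→slip] = [3069, 6420, 4185]
r6 m[φ1→snow] = [72, 47, 39]
r6 m[φ1→rain] = [1085, 653, 1246]
r6 m[φ2→snow] = [7, 1, 6]
r6 m[φ3→rain] = [5, 5, 4]
r6 m[snow→φ0] = [504, 47, 234]
r6 m[snow→φ1] = [119, 24, 102]
r6 m[snow→φ2] = [1224, 1128, 663]
r6 m[slip→φ0] = [1, 1, 1]
r6 m[rain→φ1] = [5, 5, 4]
r6 m[rain→φ3] = [1085, 653, 1246]
fixed point reached at round 6
b[rain] = ⊗ incoming = [5425, 3265, 4984]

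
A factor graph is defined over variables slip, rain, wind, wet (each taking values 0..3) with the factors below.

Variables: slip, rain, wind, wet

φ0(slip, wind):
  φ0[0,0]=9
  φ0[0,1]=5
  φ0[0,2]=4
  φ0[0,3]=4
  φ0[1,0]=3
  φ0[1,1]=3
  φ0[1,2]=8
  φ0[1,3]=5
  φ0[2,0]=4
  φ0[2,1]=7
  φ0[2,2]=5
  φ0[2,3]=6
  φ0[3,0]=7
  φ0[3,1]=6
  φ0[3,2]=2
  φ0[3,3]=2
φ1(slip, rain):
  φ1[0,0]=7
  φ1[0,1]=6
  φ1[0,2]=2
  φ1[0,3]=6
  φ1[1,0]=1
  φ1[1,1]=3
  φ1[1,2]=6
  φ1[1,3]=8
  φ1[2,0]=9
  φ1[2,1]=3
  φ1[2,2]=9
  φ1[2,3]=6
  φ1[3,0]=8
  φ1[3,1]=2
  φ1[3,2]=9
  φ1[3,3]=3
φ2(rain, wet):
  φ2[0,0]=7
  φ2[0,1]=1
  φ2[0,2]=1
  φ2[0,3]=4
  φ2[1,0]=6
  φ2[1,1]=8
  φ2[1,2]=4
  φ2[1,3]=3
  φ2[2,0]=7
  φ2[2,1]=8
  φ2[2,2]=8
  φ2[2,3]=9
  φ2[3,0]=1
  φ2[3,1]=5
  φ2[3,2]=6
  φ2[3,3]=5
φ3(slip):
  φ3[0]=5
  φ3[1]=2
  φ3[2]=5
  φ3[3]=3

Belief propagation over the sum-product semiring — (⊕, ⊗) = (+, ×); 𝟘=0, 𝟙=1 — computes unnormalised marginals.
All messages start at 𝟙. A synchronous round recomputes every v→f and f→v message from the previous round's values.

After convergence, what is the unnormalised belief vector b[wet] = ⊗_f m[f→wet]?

b[wet] = [37734, 35915, 32868, 38400]

init: all messages = 𝟙 over 4 values
r1 m[φ0→slip] = [22, 19, 22, 17]
r1 m[φ0→wind] = [23, 21, 19, 17]
r1 m[φ1→slip] = [21, 18, 27, 22]
r1 m[φ1→rain] = [25, 14, 26, 23]
r1 m[φ2→rain] = [13, 21, 32, 17]
r1 m[φ2→wet] = [21, 22, 19, 21]
r1 m[φ3→slip] = [5, 2, 5, 3]
r1 m[slip→φ0] = [1, 1, 1, 1]
r1 m[slip→φ1] = [1, 1, 1, 1]
r1 m[slip→φ3] = [1, 1, 1, 1]
r1 m[rain→φ1] = [1, 1, 1, 1]
r1 m[rain→φ2] = [1, 1, 1, 1]
r1 m[wind→φ0] = [1, 1, 1, 1]
r1 m[wet→φ2] = [1, 1, 1, 1]
r2 m[φ0→slip] = [22, 19, 22, 17]
r2 m[φ0→wind] = [23, 21, 19, 17]
r2 m[φ1→slip] = [21, 18, 27, 22]
r2 m[φ1→rain] = [25, 14, 26, 23]
r2 m[φ2→rain] = [13, 21, 32, 17]
r2 m[φ2→wet] = [21, 22, 19, 21]
r2 m[φ3→slip] = [5, 2, 5, 3]
r2 m[slip→φ0] = [105, 36, 135, 66]
r2 m[slip→φ1] = [110, 38, 110, 51]
r2 m[slip→φ3] = [462, 342, 594, 374]
r2 m[rain→φ1] = [13, 21, 32, 17]
r2 m[rain→φ2] = [25, 14, 26, 23]
r2 m[wind→φ0] = [1, 1, 1, 1]
r2 m[wet→φ2] = [1, 1, 1, 1]
r3 m[φ0→slip] = [22, 19, 22, 17]
r3 m[φ0→wind] = [2055, 1974, 1515, 1542]
r3 m[φ1→slip] = [383, 404, 570, 485]
r3 m[φ1→rain] = [2206, 1206, 1897, 1777]
r3 m[φ2→rain] = [13, 21, 32, 17]
r3 m[φ2→wet] = [464, 460, 427, 491]
r3 m[φ3→slip] = [5, 2, 5, 3]
r3 m[slip→φ0] = [105, 36, 135, 66]
r3 m[slip→φ1] = [110, 38, 110, 51]
r3 m[slip→φ3] = [462, 342, 594, 374]
r3 m[rain→φ1] = [13, 21, 32, 17]
r3 m[rain→φ2] = [25, 14, 26, 23]
r3 m[wind→φ0] = [1, 1, 1, 1]
r3 m[wet→φ2] = [1, 1, 1, 1]
r4 m[φ0→slip] = [22, 19, 22, 17]
r4 m[φ0→wind] = [2055, 1974, 1515, 1542]
r4 m[φ1→slip] = [383, 404, 570, 485]
r4 m[φ1→rain] = [2206, 1206, 1897, 1777]
r4 m[φ2→rain] = [13, 21, 32, 17]
r4 m[φ2→wet] = [464, 460, 427, 491]
r4 m[φ3→slip] = [5, 2, 5, 3]
r4 m[slip→φ0] = [1915, 808, 2850, 1455]
r4 m[slip→φ1] = [110, 38, 110, 51]
r4 m[slip→φ3] = [8426, 7676, 12540, 8245]
r4 m[rain→φ1] = [13, 21, 32, 17]
r4 m[rain→φ2] = [2206, 1206, 1897, 1777]
r4 m[wind→φ0] = [1, 1, 1, 1]
r4 m[wet→φ2] = [1, 1, 1, 1]
r5 m[φ0→slip] = [22, 19, 22, 17]
r5 m[φ0→wind] = [41244, 40679, 31284, 31710]
r5 m[φ1→slip] = [383, 404, 570, 485]
r5 m[φ1→rain] = [2206, 1206, 1897, 1777]
r5 m[φ2→rain] = [13, 21, 32, 17]
r5 m[φ2→wet] = [37734, 35915, 32868, 38400]
r5 m[φ3→slip] = [5, 2, 5, 3]
r5 m[slip→φ0] = [1915, 808, 2850, 1455]
r5 m[slip→φ1] = [110, 38, 110, 51]
r5 m[slip→φ3] = [8426, 7676, 12540, 8245]
r5 m[rain→φ1] = [13, 21, 32, 17]
r5 m[rain→φ2] = [2206, 1206, 1897, 1777]
r5 m[wind→φ0] = [1, 1, 1, 1]
r5 m[wet→φ2] = [1, 1, 1, 1]
r6 m[φ0→slip] = [22, 19, 22, 17]
r6 m[φ0→wind] = [41244, 40679, 31284, 31710]
r6 m[φ1→slip] = [383, 404, 570, 485]
r6 m[φ1→rain] = [2206, 1206, 1897, 1777]
r6 m[φ2→rain] = [13, 21, 32, 17]
r6 m[φ2→wet] = [37734, 35915, 32868, 38400]
r6 m[φ3→slip] = [5, 2, 5, 3]
r6 m[slip→φ0] = [1915, 808, 2850, 1455]
r6 m[slip→φ1] = [110, 38, 110, 51]
r6 m[slip→φ3] = [8426, 7676, 12540, 8245]
r6 m[rain→φ1] = [13, 21, 32, 17]
r6 m[rain→φ2] = [2206, 1206, 1897, 1777]
r6 m[wind→φ0] = [1, 1, 1, 1]
r6 m[wet→φ2] = [1, 1, 1, 1]
fixed point reached at round 6
b[wet] = ⊗ incoming = [37734, 35915, 32868, 38400]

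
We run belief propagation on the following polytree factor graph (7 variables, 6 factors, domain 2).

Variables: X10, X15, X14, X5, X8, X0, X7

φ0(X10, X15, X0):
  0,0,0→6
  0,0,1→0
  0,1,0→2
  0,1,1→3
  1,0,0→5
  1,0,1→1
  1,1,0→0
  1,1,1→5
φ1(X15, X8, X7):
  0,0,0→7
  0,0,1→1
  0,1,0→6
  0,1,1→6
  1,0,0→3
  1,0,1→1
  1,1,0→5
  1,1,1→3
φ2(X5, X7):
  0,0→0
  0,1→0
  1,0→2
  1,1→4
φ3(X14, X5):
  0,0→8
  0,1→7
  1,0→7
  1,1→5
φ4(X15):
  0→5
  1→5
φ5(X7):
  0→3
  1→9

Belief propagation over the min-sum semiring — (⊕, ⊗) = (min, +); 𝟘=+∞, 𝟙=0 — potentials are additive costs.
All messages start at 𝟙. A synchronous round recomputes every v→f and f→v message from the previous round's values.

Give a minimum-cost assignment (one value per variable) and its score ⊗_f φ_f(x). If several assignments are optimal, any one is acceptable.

assignment: (X10=1, X15=1, X14=1, X5=0, X8=0, X0=0, X7=0); score = 18

init: all messages = 𝟙 over 2 values
r1 m[φ0→X10] = [0, 0]
r1 m[φ0→X15] = [0, 0]
r1 m[φ0→X0] = [0, 0]
r1 m[φ1→X15] = [1, 1]
r1 m[φ1→X8] = [1, 3]
r1 m[φ1→X7] = [3, 1]
r1 m[φ2→X5] = [0, 2]
r1 m[φ2→X7] = [0, 0]
r1 m[φ3→X14] = [7, 5]
r1 m[φ3→X5] = [7, 5]
r1 m[φ4→X15] = [5, 5]
r1 m[φ5→X7] = [3, 9]
r1 m[X10→φ0] = [0, 0]
r1 m[X15→φ0] = [0, 0]
r1 m[X15→φ1] = [0, 0]
r1 m[X15→φ4] = [0, 0]
r1 m[X14→φ3] = [0, 0]
r1 m[X5→φ2] = [0, 0]
r1 m[X5→φ3] = [0, 0]
r1 m[X8→φ1] = [0, 0]
r1 m[X0→φ0] = [0, 0]
r1 m[X7→φ1] = [0, 0]
r1 m[X7→φ2] = [0, 0]
r1 m[X7→φ5] = [0, 0]
r2 m[φ0→X10] = [0, 0]
r2 m[φ0→X15] = [0, 0]
r2 m[φ0→X0] = [0, 0]
r2 m[φ1→X15] = [1, 1]
r2 m[φ1→X8] = [1, 3]
r2 m[φ1→X7] = [3, 1]
r2 m[φ2→X5] = [0, 2]
r2 m[φ2→X7] = [0, 0]
r2 m[φ3→X14] = [7, 5]
r2 m[φ3→X5] = [7, 5]
r2 m[φ4→X15] = [5, 5]
r2 m[φ5→X7] = [3, 9]
r2 m[X10→φ0] = [0, 0]
r2 m[X15→φ0] = [6, 6]
r2 m[X15→φ1] = [5, 5]
r2 m[X15→φ4] = [1, 1]
r2 m[X14→φ3] = [0, 0]
r2 m[X5→φ2] = [7, 5]
r2 m[X5→φ3] = [0, 2]
r2 m[X8→φ1] = [0, 0]
r2 m[X0→φ0] = [0, 0]
r2 m[X7→φ1] = [3, 9]
r2 m[X7→φ2] = [6, 10]
r2 m[X7→φ5] = [3, 1]
r3 m[φ0→X10] = [6, 6]
r3 m[φ0→X15] = [0, 0]
r3 m[φ0→X0] = [6, 6]
r3 m[φ1→X15] = [9, 6]
r3 m[φ1→X8] = [11, 13]
r3 m[φ1→X7] = [8, 6]
r3 m[φ2→X5] = [6, 8]
r3 m[φ2→X7] = [7, 7]
r3 m[φ3→X14] = [8, 7]
r3 m[φ3→X5] = [7, 5]
r3 m[φ4→X15] = [5, 5]
r3 m[φ5→X7] = [3, 9]
r3 m[X10→φ0] = [0, 0]
r3 m[X15→φ0] = [6, 6]
r3 m[X15→φ1] = [5, 5]
r3 m[X15→φ4] = [1, 1]
r3 m[X14→φ3] = [0, 0]
r3 m[X5→φ2] = [7, 5]
r3 m[X5→φ3] = [0, 2]
r3 m[X8→φ1] = [0, 0]
r3 m[X0→φ0] = [0, 0]
r3 m[X7→φ1] = [3, 9]
r3 m[X7→φ2] = [6, 10]
r3 m[X7→φ5] = [3, 1]
r4 m[φ0→X10] = [6, 6]
r4 m[φ0→X15] = [0, 0]
r4 m[φ0→X0] = [6, 6]
r4 m[φ1→X15] = [9, 6]
r4 m[φ1→X8] = [11, 13]
r4 m[φ1→X7] = [8, 6]
r4 m[φ2→X5] = [6, 8]
r4 m[φ2→X7] = [7, 7]
r4 m[φ3→X14] = [8, 7]
r4 m[φ3→X5] = [7, 5]
r4 m[φ4→X15] = [5, 5]
r4 m[φ5→X7] = [3, 9]
r4 m[X10→φ0] = [0, 0]
r4 m[X15→φ0] = [14, 11]
r4 m[X15→φ1] = [5, 5]
r4 m[X15→φ4] = [9, 6]
r4 m[X14→φ3] = [0, 0]
r4 m[X5→φ2] = [7, 5]
r4 m[X5→φ3] = [6, 8]
r4 m[X8→φ1] = [0, 0]
r4 m[X0→φ0] = [0, 0]
r4 m[X7→φ1] = [10, 16]
r4 m[X7→φ2] = [11, 15]
r4 m[X7→φ5] = [15, 13]
r5 m[φ0→X10] = [13, 11]
r5 m[φ0→X15] = [0, 0]
r5 m[φ0→X0] = [11, 14]
r5 m[φ1→X15] = [16, 13]
r5 m[φ1→X8] = [18, 20]
r5 m[φ1→X7] = [8, 6]
r5 m[φ2→X5] = [11, 13]
r5 m[φ2→X7] = [7, 7]
r5 m[φ3→X14] = [14, 13]
r5 m[φ3→X5] = [7, 5]
r5 m[φ4→X15] = [5, 5]
r5 m[φ5→X7] = [3, 9]
r5 m[X10→φ0] = [0, 0]
r5 m[X15→φ0] = [14, 11]
r5 m[X15→φ1] = [5, 5]
r5 m[X15→φ4] = [9, 6]
r5 m[X14→φ3] = [0, 0]
r5 m[X5→φ2] = [7, 5]
r5 m[X5→φ3] = [6, 8]
r5 m[X8→φ1] = [0, 0]
r5 m[X0→φ0] = [0, 0]
r5 m[X7→φ1] = [10, 16]
r5 m[X7→φ2] = [11, 15]
r5 m[X7→φ5] = [15, 13]
r6 m[φ0→X10] = [13, 11]
r6 m[φ0→X15] = [0, 0]
r6 m[φ0→X0] = [11, 14]
r6 m[φ1→X15] = [16, 13]
r6 m[φ1→X8] = [18, 20]
r6 m[φ1→X7] = [8, 6]
r6 m[φ2→X5] = [11, 13]
r6 m[φ2→X7] = [7, 7]
r6 m[φ3→X14] = [14, 13]
r6 m[φ3→X5] = [7, 5]
r6 m[φ4→X15] = [5, 5]
r6 m[φ5→X7] = [3, 9]
r6 m[X10→φ0] = [0, 0]
r6 m[X15→φ0] = [21, 18]
r6 m[X15→φ1] = [5, 5]
r6 m[X15→φ4] = [16, 13]
r6 m[X14→φ3] = [0, 0]
r6 m[X5→φ2] = [7, 5]
r6 m[X5→φ3] = [11, 13]
r6 m[X8→φ1] = [0, 0]
r6 m[X0→φ0] = [0, 0]
r6 m[X7→φ1] = [10, 16]
r6 m[X7→φ2] = [11, 15]
r6 m[X7→φ5] = [15, 13]
r7 m[φ0→X10] = [20, 18]
r7 m[φ0→X15] = [0, 0]
r7 m[φ0→X0] = [18, 21]
r7 m[φ1→X15] = [16, 13]
r7 m[φ1→X8] = [18, 20]
r7 m[φ1→X7] = [8, 6]
r7 m[φ2→X5] = [11, 13]
r7 m[φ2→X7] = [7, 7]
r7 m[φ3→X14] = [19, 18]
r7 m[φ3→X5] = [7, 5]
r7 m[φ4→X15] = [5, 5]
r7 m[φ5→X7] = [3, 9]
r7 m[X10→φ0] = [0, 0]
r7 m[X15→φ0] = [21, 18]
r7 m[X15→φ1] = [5, 5]
r7 m[X15→φ4] = [16, 13]
r7 m[X14→φ3] = [0, 0]
r7 m[X5→φ2] = [7, 5]
r7 m[X5→φ3] = [11, 13]
r7 m[X8→φ1] = [0, 0]
r7 m[X0→φ0] = [0, 0]
r7 m[X7→φ1] = [10, 16]
r7 m[X7→φ2] = [11, 15]
r7 m[X7→φ5] = [15, 13]
r8 m[φ0→X10] = [20, 18]
r8 m[φ0→X15] = [0, 0]
r8 m[φ0→X0] = [18, 21]
r8 m[φ1→X15] = [16, 13]
r8 m[φ1→X8] = [18, 20]
r8 m[φ1→X7] = [8, 6]
r8 m[φ2→X5] = [11, 13]
r8 m[φ2→X7] = [7, 7]
r8 m[φ3→X14] = [19, 18]
r8 m[φ3→X5] = [7, 5]
r8 m[φ4→X15] = [5, 5]
r8 m[φ5→X7] = [3, 9]
r8 m[X10→φ0] = [0, 0]
r8 m[X15→φ0] = [21, 18]
r8 m[X15→φ1] = [5, 5]
r8 m[X15→φ4] = [16, 13]
r8 m[X14→φ3] = [0, 0]
r8 m[X5→φ2] = [7, 5]
r8 m[X5→φ3] = [11, 13]
r8 m[X8→φ1] = [0, 0]
r8 m[X0→φ0] = [0, 0]
r8 m[X7→φ1] = [10, 16]
r8 m[X7→φ2] = [11, 15]
r8 m[X7→φ5] = [15, 13]
fixed point reached at round 8
traceback from X10: (X10=1, X15=1, X14=1, X5=0, X8=0, X0=0, X7=0), score=18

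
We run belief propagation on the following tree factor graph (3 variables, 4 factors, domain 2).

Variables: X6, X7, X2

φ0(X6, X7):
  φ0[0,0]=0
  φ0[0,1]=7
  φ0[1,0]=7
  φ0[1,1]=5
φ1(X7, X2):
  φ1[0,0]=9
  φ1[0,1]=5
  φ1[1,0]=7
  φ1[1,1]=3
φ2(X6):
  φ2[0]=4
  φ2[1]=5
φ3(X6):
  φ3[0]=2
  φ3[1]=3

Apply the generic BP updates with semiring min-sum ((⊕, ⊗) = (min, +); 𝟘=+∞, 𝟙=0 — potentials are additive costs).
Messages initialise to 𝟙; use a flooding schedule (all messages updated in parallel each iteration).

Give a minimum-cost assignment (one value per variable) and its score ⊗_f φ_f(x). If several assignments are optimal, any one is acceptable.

assignment: (X6=0, X7=0, X2=1); score = 11

init: all messages = 𝟙 over 2 values
r1 m[φ0→X6] = [0, 5]
r1 m[φ0→X7] = [0, 5]
r1 m[φ1→X7] = [5, 3]
r1 m[φ1→X2] = [7, 3]
r1 m[φ2→X6] = [4, 5]
r1 m[φ3→X6] = [2, 3]
r1 m[X6→φ0] = [0, 0]
r1 m[X6→φ2] = [0, 0]
r1 m[X6→φ3] = [0, 0]
r1 m[X7→φ0] = [0, 0]
r1 m[X7→φ1] = [0, 0]
r1 m[X2→φ1] = [0, 0]
r2 m[φ0→X6] = [0, 5]
r2 m[φ0→X7] = [0, 5]
r2 m[φ1→X7] = [5, 3]
r2 m[φ1→X2] = [7, 3]
r2 m[φ2→X6] = [4, 5]
r2 m[φ3→X6] = [2, 3]
r2 m[X6→φ0] = [6, 8]
r2 m[X6→φ2] = [2, 8]
r2 m[X6→φ3] = [4, 10]
r2 m[X7→φ0] = [5, 3]
r2 m[X7→φ1] = [0, 5]
r2 m[X2→φ1] = [0, 0]
r3 m[φ0→X6] = [5, 8]
r3 m[φ0→X7] = [6, 13]
r3 m[φ1→X7] = [5, 3]
r3 m[φ1→X2] = [9, 5]
r3 m[φ2→X6] = [4, 5]
r3 m[φ3→X6] = [2, 3]
r3 m[X6→φ0] = [6, 8]
r3 m[X6→φ2] = [2, 8]
r3 m[X6→φ3] = [4, 10]
r3 m[X7→φ0] = [5, 3]
r3 m[X7→φ1] = [0, 5]
r3 m[X2→φ1] = [0, 0]
r4 m[φ0→X6] = [5, 8]
r4 m[φ0→X7] = [6, 13]
r4 m[φ1→X7] = [5, 3]
r4 m[φ1→X2] = [9, 5]
r4 m[φ2→X6] = [4, 5]
r4 m[φ3→X6] = [2, 3]
r4 m[X6→φ0] = [6, 8]
r4 m[X6→φ2] = [7, 11]
r4 m[X6→φ3] = [9, 13]
r4 m[X7→φ0] = [5, 3]
r4 m[X7→φ1] = [6, 13]
r4 m[X2→φ1] = [0, 0]
r5 m[φ0→X6] = [5, 8]
r5 m[φ0→X7] = [6, 13]
r5 m[φ1→X7] = [5, 3]
r5 m[φ1→X2] = [15, 11]
r5 m[φ2→X6] = [4, 5]
r5 m[φ3→X6] = [2, 3]
r5 m[X6→φ0] = [6, 8]
r5 m[X6→φ2] = [7, 11]
r5 m[X6→φ3] = [9, 13]
r5 m[X7→φ0] = [5, 3]
r5 m[X7→φ1] = [6, 13]
r5 m[X2→φ1] = [0, 0]
r6 m[φ0→X6] = [5, 8]
r6 m[φ0→X7] = [6, 13]
r6 m[φ1→X7] = [5, 3]
r6 m[φ1→X2] = [15, 11]
r6 m[φ2→X6] = [4, 5]
r6 m[φ3→X6] = [2, 3]
r6 m[X6→φ0] = [6, 8]
r6 m[X6→φ2] = [7, 11]
r6 m[X6→φ3] = [9, 13]
r6 m[X7→φ0] = [5, 3]
r6 m[X7→φ1] = [6, 13]
r6 m[X2→φ1] = [0, 0]
fixed point reached at round 6
traceback from X6: (X6=0, X7=0, X2=1), score=11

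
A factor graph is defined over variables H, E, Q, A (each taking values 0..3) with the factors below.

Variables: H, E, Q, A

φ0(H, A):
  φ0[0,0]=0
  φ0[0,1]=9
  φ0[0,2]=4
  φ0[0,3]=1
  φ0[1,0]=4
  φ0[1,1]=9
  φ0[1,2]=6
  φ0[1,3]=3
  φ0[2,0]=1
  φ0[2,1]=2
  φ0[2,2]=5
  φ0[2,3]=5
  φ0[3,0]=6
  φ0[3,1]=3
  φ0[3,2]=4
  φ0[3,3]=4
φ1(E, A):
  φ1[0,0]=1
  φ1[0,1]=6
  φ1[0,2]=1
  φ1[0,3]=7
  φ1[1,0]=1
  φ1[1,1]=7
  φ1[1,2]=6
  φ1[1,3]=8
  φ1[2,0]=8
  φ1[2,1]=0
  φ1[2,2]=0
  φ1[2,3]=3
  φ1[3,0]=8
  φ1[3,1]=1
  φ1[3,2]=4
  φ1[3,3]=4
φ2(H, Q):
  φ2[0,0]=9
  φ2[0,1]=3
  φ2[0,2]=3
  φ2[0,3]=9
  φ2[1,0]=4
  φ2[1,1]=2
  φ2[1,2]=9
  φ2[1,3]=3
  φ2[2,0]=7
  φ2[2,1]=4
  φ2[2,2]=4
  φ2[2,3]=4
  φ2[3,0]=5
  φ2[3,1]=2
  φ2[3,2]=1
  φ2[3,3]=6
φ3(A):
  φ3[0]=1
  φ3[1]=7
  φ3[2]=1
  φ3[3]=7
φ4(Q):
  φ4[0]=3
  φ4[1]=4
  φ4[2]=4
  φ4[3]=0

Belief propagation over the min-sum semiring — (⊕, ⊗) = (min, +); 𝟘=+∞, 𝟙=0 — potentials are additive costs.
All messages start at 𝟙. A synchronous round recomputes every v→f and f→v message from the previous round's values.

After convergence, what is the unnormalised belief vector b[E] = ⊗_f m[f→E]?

init: all messages = 𝟙 over 4 values
r1 m[φ0→H] = [0, 3, 1, 3]
r1 m[φ0→A] = [0, 2, 4, 1]
r1 m[φ1→E] = [1, 1, 0, 1]
r1 m[φ1→A] = [1, 0, 0, 3]
r1 m[φ2→H] = [3, 2, 4, 1]
r1 m[φ2→Q] = [4, 2, 1, 3]
r1 m[φ3→A] = [1, 7, 1, 7]
r1 m[φ4→Q] = [3, 4, 4, 0]
r1 m[H→φ0] = [0, 0, 0, 0]
r1 m[H→φ2] = [0, 0, 0, 0]
r1 m[E→φ1] = [0, 0, 0, 0]
r1 m[Q→φ2] = [0, 0, 0, 0]
r1 m[Q→φ4] = [0, 0, 0, 0]
r1 m[A→φ0] = [0, 0, 0, 0]
r1 m[A→φ1] = [0, 0, 0, 0]
r1 m[A→φ3] = [0, 0, 0, 0]
r2 m[φ0→H] = [0, 3, 1, 3]
r2 m[φ0→A] = [0, 2, 4, 1]
r2 m[φ1→E] = [1, 1, 0, 1]
r2 m[φ1→A] = [1, 0, 0, 3]
r2 m[φ2→H] = [3, 2, 4, 1]
r2 m[φ2→Q] = [4, 2, 1, 3]
r2 m[φ3→A] = [1, 7, 1, 7]
r2 m[φ4→Q] = [3, 4, 4, 0]
r2 m[H→φ0] = [3, 2, 4, 1]
r2 m[H→φ2] = [0, 3, 1, 3]
r2 m[E→φ1] = [0, 0, 0, 0]
r2 m[Q→φ2] = [3, 4, 4, 0]
r2 m[Q→φ4] = [4, 2, 1, 3]
r2 m[A→φ0] = [2, 7, 1, 10]
r2 m[A→φ1] = [1, 9, 5, 8]
r2 m[A→φ3] = [1, 2, 4, 4]
r3 m[φ0→H] = [2, 6, 3, 5]
r3 m[φ0→A] = [3, 4, 5, 4]
r3 m[φ1→E] = [2, 2, 5, 9]
r3 m[φ1→A] = [1, 0, 0, 3]
r3 m[φ2→H] = [7, 3, 4, 5]
r3 m[φ2→Q] = [7, 3, 3, 5]
r3 m[φ3→A] = [1, 7, 1, 7]
r3 m[φ4→Q] = [3, 4, 4, 0]
r3 m[H→φ0] = [3, 2, 4, 1]
r3 m[H→φ2] = [0, 3, 1, 3]
r3 m[E→φ1] = [0, 0, 0, 0]
r3 m[Q→φ2] = [3, 4, 4, 0]
r3 m[Q→φ4] = [4, 2, 1, 3]
r3 m[A→φ0] = [2, 7, 1, 10]
r3 m[A→φ1] = [1, 9, 5, 8]
r3 m[A→φ3] = [1, 2, 4, 4]
r4 m[φ0→H] = [2, 6, 3, 5]
r4 m[φ0→A] = [3, 4, 5, 4]
r4 m[φ1→E] = [2, 2, 5, 9]
r4 m[φ1→A] = [1, 0, 0, 3]
r4 m[φ2→H] = [7, 3, 4, 5]
r4 m[φ2→Q] = [7, 3, 3, 5]
r4 m[φ3→A] = [1, 7, 1, 7]
r4 m[φ4→Q] = [3, 4, 4, 0]
r4 m[H→φ0] = [7, 3, 4, 5]
r4 m[H→φ2] = [2, 6, 3, 5]
r4 m[E→φ1] = [0, 0, 0, 0]
r4 m[Q→φ2] = [3, 4, 4, 0]
r4 m[Q→φ4] = [7, 3, 3, 5]
r4 m[A→φ0] = [2, 7, 1, 10]
r4 m[A→φ1] = [4, 11, 6, 11]
r4 m[A→φ3] = [4, 4, 5, 7]
r5 m[φ0→H] = [2, 6, 3, 5]
r5 m[φ0→A] = [5, 6, 9, 6]
r5 m[φ1→E] = [5, 5, 6, 10]
r5 m[φ1→A] = [1, 0, 0, 3]
r5 m[φ2→H] = [7, 3, 4, 5]
r5 m[φ2→Q] = [10, 5, 5, 7]
r5 m[φ3→A] = [1, 7, 1, 7]
r5 m[φ4→Q] = [3, 4, 4, 0]
r5 m[H→φ0] = [7, 3, 4, 5]
r5 m[H→φ2] = [2, 6, 3, 5]
r5 m[E→φ1] = [0, 0, 0, 0]
r5 m[Q→φ2] = [3, 4, 4, 0]
r5 m[Q→φ4] = [7, 3, 3, 5]
r5 m[A→φ0] = [2, 7, 1, 10]
r5 m[A→φ1] = [4, 11, 6, 11]
r5 m[A→φ3] = [4, 4, 5, 7]
r6 m[φ0→H] = [2, 6, 3, 5]
r6 m[φ0→A] = [5, 6, 9, 6]
r6 m[φ1→E] = [5, 5, 6, 10]
r6 m[φ1→A] = [1, 0, 0, 3]
r6 m[φ2→H] = [7, 3, 4, 5]
r6 m[φ2→Q] = [10, 5, 5, 7]
r6 m[φ3→A] = [1, 7, 1, 7]
r6 m[φ4→Q] = [3, 4, 4, 0]
r6 m[H→φ0] = [7, 3, 4, 5]
r6 m[H→φ2] = [2, 6, 3, 5]
r6 m[E→φ1] = [0, 0, 0, 0]
r6 m[Q→φ2] = [3, 4, 4, 0]
r6 m[Q→φ4] = [10, 5, 5, 7]
r6 m[A→φ0] = [2, 7, 1, 10]
r6 m[A→φ1] = [6, 13, 10, 13]
r6 m[A→φ3] = [6, 6, 9, 9]
r7 m[φ0→H] = [2, 6, 3, 5]
r7 m[φ0→A] = [5, 6, 9, 6]
r7 m[φ1→E] = [7, 7, 10, 14]
r7 m[φ1→A] = [1, 0, 0, 3]
r7 m[φ2→H] = [7, 3, 4, 5]
r7 m[φ2→Q] = [10, 5, 5, 7]
r7 m[φ3→A] = [1, 7, 1, 7]
r7 m[φ4→Q] = [3, 4, 4, 0]
r7 m[H→φ0] = [7, 3, 4, 5]
r7 m[H→φ2] = [2, 6, 3, 5]
r7 m[E→φ1] = [0, 0, 0, 0]
r7 m[Q→φ2] = [3, 4, 4, 0]
r7 m[Q→φ4] = [10, 5, 5, 7]
r7 m[A→φ0] = [2, 7, 1, 10]
r7 m[A→φ1] = [6, 13, 10, 13]
r7 m[A→φ3] = [6, 6, 9, 9]
r8 m[φ0→H] = [2, 6, 3, 5]
r8 m[φ0→A] = [5, 6, 9, 6]
r8 m[φ1→E] = [7, 7, 10, 14]
r8 m[φ1→A] = [1, 0, 0, 3]
r8 m[φ2→H] = [7, 3, 4, 5]
r8 m[φ2→Q] = [10, 5, 5, 7]
r8 m[φ3→A] = [1, 7, 1, 7]
r8 m[φ4→Q] = [3, 4, 4, 0]
r8 m[H→φ0] = [7, 3, 4, 5]
r8 m[H→φ2] = [2, 6, 3, 5]
r8 m[E→φ1] = [0, 0, 0, 0]
r8 m[Q→φ2] = [3, 4, 4, 0]
r8 m[Q→φ4] = [10, 5, 5, 7]
r8 m[A→φ0] = [2, 7, 1, 10]
r8 m[A→φ1] = [6, 13, 10, 13]
r8 m[A→φ3] = [6, 6, 9, 9]
fixed point reached at round 8
b[E] = ⊗ incoming = [7, 7, 10, 14]

b[E] = [7, 7, 10, 14]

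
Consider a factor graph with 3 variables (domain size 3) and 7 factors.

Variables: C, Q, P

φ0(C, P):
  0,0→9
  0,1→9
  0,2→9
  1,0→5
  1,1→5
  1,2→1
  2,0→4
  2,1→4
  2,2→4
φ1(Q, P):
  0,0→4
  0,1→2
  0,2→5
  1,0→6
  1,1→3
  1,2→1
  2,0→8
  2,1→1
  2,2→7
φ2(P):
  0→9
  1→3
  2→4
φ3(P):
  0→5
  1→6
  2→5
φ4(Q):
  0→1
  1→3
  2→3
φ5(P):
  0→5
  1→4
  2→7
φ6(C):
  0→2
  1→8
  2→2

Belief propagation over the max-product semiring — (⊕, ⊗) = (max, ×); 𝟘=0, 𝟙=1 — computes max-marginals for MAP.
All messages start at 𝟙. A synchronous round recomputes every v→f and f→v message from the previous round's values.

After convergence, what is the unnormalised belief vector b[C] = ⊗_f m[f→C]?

init: all messages = 𝟙 over 3 values
r1 m[φ0→C] = [9, 5, 4]
r1 m[φ0→P] = [9, 9, 9]
r1 m[φ1→Q] = [5, 6, 8]
r1 m[φ1→P] = [8, 3, 7]
r1 m[φ2→P] = [9, 3, 4]
r1 m[φ3→P] = [5, 6, 5]
r1 m[φ4→Q] = [1, 3, 3]
r1 m[φ5→P] = [5, 4, 7]
r1 m[φ6→C] = [2, 8, 2]
r1 m[C→φ0] = [1, 1, 1]
r1 m[C→φ6] = [1, 1, 1]
r1 m[Q→φ1] = [1, 1, 1]
r1 m[Q→φ4] = [1, 1, 1]
r1 m[P→φ0] = [1, 1, 1]
r1 m[P→φ1] = [1, 1, 1]
r1 m[P→φ2] = [1, 1, 1]
r1 m[P→φ3] = [1, 1, 1]
r1 m[P→φ5] = [1, 1, 1]
r2 m[φ0→C] = [9, 5, 4]
r2 m[φ0→P] = [9, 9, 9]
r2 m[φ1→Q] = [5, 6, 8]
r2 m[φ1→P] = [8, 3, 7]
r2 m[φ2→P] = [9, 3, 4]
r2 m[φ3→P] = [5, 6, 5]
r2 m[φ4→Q] = [1, 3, 3]
r2 m[φ5→P] = [5, 4, 7]
r2 m[φ6→C] = [2, 8, 2]
r2 m[C→φ0] = [2, 8, 2]
r2 m[C→φ6] = [9, 5, 4]
r2 m[Q→φ1] = [1, 3, 3]
r2 m[Q→φ4] = [5, 6, 8]
r2 m[P→φ0] = [1800, 216, 980]
r2 m[P→φ1] = [2025, 648, 1260]
r2 m[P→φ2] = [1800, 648, 2205]
r2 m[P→φ3] = [3240, 324, 1764]
r2 m[P→φ5] = [3240, 486, 1260]
r3 m[φ0→C] = [16200, 9000, 7200]
r3 m[φ0→P] = [40, 40, 18]
r3 m[φ1→Q] = [8100, 12150, 16200]
r3 m[φ1→P] = [24, 9, 21]
r3 m[φ2→P] = [9, 3, 4]
r3 m[φ3→P] = [5, 6, 5]
r3 m[φ4→Q] = [1, 3, 3]
r3 m[φ5→P] = [5, 4, 7]
r3 m[φ6→C] = [2, 8, 2]
r3 m[C→φ0] = [2, 8, 2]
r3 m[C→φ6] = [9, 5, 4]
r3 m[Q→φ1] = [1, 3, 3]
r3 m[Q→φ4] = [5, 6, 8]
r3 m[P→φ0] = [1800, 216, 980]
r3 m[P→φ1] = [2025, 648, 1260]
r3 m[P→φ2] = [1800, 648, 2205]
r3 m[P→φ3] = [3240, 324, 1764]
r3 m[P→φ5] = [3240, 486, 1260]
r4 m[φ0→C] = [16200, 9000, 7200]
r4 m[φ0→P] = [40, 40, 18]
r4 m[φ1→Q] = [8100, 12150, 16200]
r4 m[φ1→P] = [24, 9, 21]
r4 m[φ2→P] = [9, 3, 4]
r4 m[φ3→P] = [5, 6, 5]
r4 m[φ4→Q] = [1, 3, 3]
r4 m[φ5→P] = [5, 4, 7]
r4 m[φ6→C] = [2, 8, 2]
r4 m[C→φ0] = [2, 8, 2]
r4 m[C→φ6] = [16200, 9000, 7200]
r4 m[Q→φ1] = [1, 3, 3]
r4 m[Q→φ4] = [8100, 12150, 16200]
r4 m[P→φ0] = [5400, 648, 2940]
r4 m[P→φ1] = [9000, 2880, 2520]
r4 m[P→φ2] = [24000, 8640, 13230]
r4 m[P→φ3] = [43200, 4320, 10584]
r4 m[P→φ5] = [43200, 6480, 7560]
r5 m[φ0→C] = [48600, 27000, 21600]
r5 m[φ0→P] = [40, 40, 18]
r5 m[φ1→Q] = [36000, 54000, 72000]
r5 m[φ1→P] = [24, 9, 21]
r5 m[φ2→P] = [9, 3, 4]
r5 m[φ3→P] = [5, 6, 5]
r5 m[φ4→Q] = [1, 3, 3]
r5 m[φ5→P] = [5, 4, 7]
r5 m[φ6→C] = [2, 8, 2]
r5 m[C→φ0] = [2, 8, 2]
r5 m[C→φ6] = [16200, 9000, 7200]
r5 m[Q→φ1] = [1, 3, 3]
r5 m[Q→φ4] = [8100, 12150, 16200]
r5 m[P→φ0] = [5400, 648, 2940]
r5 m[P→φ1] = [9000, 2880, 2520]
r5 m[P→φ2] = [24000, 8640, 13230]
r5 m[P→φ3] = [43200, 4320, 10584]
r5 m[P→φ5] = [43200, 6480, 7560]
r6 m[φ0→C] = [48600, 27000, 21600]
r6 m[φ0→P] = [40, 40, 18]
r6 m[φ1→Q] = [36000, 54000, 72000]
r6 m[φ1→P] = [24, 9, 21]
r6 m[φ2→P] = [9, 3, 4]
r6 m[φ3→P] = [5, 6, 5]
r6 m[φ4→Q] = [1, 3, 3]
r6 m[φ5→P] = [5, 4, 7]
r6 m[φ6→C] = [2, 8, 2]
r6 m[C→φ0] = [2, 8, 2]
r6 m[C→φ6] = [48600, 27000, 21600]
r6 m[Q→φ1] = [1, 3, 3]
r6 m[Q→φ4] = [36000, 54000, 72000]
r6 m[P→φ0] = [5400, 648, 2940]
r6 m[P→φ1] = [9000, 2880, 2520]
r6 m[P→φ2] = [24000, 8640, 13230]
r6 m[P→φ3] = [43200, 4320, 10584]
r6 m[P→φ5] = [43200, 6480, 7560]
r7 m[φ0→C] = [48600, 27000, 21600]
r7 m[φ0→P] = [40, 40, 18]
r7 m[φ1→Q] = [36000, 54000, 72000]
r7 m[φ1→P] = [24, 9, 21]
r7 m[φ2→P] = [9, 3, 4]
r7 m[φ3→P] = [5, 6, 5]
r7 m[φ4→Q] = [1, 3, 3]
r7 m[φ5→P] = [5, 4, 7]
r7 m[φ6→C] = [2, 8, 2]
r7 m[C→φ0] = [2, 8, 2]
r7 m[C→φ6] = [48600, 27000, 21600]
r7 m[Q→φ1] = [1, 3, 3]
r7 m[Q→φ4] = [36000, 54000, 72000]
r7 m[P→φ0] = [5400, 648, 2940]
r7 m[P→φ1] = [9000, 2880, 2520]
r7 m[P→φ2] = [24000, 8640, 13230]
r7 m[P→φ3] = [43200, 4320, 10584]
r7 m[P→φ5] = [43200, 6480, 7560]
fixed point reached at round 7
b[C] = ⊗ incoming = [97200, 216000, 43200]

b[C] = [97200, 216000, 43200]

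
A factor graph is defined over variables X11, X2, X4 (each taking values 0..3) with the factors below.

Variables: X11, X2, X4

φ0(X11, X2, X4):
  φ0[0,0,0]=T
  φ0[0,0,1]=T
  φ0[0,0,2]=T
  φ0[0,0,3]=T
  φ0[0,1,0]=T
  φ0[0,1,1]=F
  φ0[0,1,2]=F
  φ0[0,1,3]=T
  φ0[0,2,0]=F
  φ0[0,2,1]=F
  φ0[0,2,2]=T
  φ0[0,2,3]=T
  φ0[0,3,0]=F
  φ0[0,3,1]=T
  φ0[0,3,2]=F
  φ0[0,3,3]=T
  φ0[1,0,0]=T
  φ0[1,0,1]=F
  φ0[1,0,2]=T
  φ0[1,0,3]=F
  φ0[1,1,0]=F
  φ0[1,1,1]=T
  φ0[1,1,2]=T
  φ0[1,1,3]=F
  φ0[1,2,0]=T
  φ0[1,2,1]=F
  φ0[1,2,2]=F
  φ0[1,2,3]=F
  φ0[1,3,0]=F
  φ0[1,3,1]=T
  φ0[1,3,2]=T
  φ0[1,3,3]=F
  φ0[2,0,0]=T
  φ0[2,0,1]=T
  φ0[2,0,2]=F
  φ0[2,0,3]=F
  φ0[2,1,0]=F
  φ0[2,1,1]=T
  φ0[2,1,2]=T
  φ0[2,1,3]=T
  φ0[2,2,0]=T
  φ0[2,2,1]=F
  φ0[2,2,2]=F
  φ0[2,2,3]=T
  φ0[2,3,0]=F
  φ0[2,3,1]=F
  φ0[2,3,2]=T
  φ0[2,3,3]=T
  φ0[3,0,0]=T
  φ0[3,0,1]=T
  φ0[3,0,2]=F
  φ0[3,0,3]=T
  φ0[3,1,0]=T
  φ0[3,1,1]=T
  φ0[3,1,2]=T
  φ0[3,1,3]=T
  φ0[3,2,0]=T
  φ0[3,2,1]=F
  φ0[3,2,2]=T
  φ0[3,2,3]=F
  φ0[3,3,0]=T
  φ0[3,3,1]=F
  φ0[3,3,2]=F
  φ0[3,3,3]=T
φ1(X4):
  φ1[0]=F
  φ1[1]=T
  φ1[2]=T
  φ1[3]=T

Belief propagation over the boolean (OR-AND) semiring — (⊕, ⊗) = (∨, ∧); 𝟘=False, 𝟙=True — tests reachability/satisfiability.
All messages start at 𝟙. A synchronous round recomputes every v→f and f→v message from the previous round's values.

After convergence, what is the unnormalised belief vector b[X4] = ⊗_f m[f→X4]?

b[X4] = [F, T, T, T]

init: all messages = 𝟙 over 4 values
r1 m[φ0→X11] = [T, T, T, T]
r1 m[φ0→X2] = [T, T, T, T]
r1 m[φ0→X4] = [T, T, T, T]
r1 m[φ1→X4] = [F, T, T, T]
r1 m[X11→φ0] = [T, T, T, T]
r1 m[X2→φ0] = [T, T, T, T]
r1 m[X4→φ0] = [T, T, T, T]
r1 m[X4→φ1] = [T, T, T, T]
r2 m[φ0→X11] = [T, T, T, T]
r2 m[φ0→X2] = [T, T, T, T]
r2 m[φ0→X4] = [T, T, T, T]
r2 m[φ1→X4] = [F, T, T, T]
r2 m[X11→φ0] = [T, T, T, T]
r2 m[X2→φ0] = [T, T, T, T]
r2 m[X4→φ0] = [F, T, T, T]
r2 m[X4→φ1] = [T, T, T, T]
r3 m[φ0→X11] = [T, T, T, T]
r3 m[φ0→X2] = [T, T, T, T]
r3 m[φ0→X4] = [T, T, T, T]
r3 m[φ1→X4] = [F, T, T, T]
r3 m[X11→φ0] = [T, T, T, T]
r3 m[X2→φ0] = [T, T, T, T]
r3 m[X4→φ0] = [F, T, T, T]
r3 m[X4→φ1] = [T, T, T, T]
fixed point reached at round 3
b[X4] = ⊗ incoming = [F, T, T, T]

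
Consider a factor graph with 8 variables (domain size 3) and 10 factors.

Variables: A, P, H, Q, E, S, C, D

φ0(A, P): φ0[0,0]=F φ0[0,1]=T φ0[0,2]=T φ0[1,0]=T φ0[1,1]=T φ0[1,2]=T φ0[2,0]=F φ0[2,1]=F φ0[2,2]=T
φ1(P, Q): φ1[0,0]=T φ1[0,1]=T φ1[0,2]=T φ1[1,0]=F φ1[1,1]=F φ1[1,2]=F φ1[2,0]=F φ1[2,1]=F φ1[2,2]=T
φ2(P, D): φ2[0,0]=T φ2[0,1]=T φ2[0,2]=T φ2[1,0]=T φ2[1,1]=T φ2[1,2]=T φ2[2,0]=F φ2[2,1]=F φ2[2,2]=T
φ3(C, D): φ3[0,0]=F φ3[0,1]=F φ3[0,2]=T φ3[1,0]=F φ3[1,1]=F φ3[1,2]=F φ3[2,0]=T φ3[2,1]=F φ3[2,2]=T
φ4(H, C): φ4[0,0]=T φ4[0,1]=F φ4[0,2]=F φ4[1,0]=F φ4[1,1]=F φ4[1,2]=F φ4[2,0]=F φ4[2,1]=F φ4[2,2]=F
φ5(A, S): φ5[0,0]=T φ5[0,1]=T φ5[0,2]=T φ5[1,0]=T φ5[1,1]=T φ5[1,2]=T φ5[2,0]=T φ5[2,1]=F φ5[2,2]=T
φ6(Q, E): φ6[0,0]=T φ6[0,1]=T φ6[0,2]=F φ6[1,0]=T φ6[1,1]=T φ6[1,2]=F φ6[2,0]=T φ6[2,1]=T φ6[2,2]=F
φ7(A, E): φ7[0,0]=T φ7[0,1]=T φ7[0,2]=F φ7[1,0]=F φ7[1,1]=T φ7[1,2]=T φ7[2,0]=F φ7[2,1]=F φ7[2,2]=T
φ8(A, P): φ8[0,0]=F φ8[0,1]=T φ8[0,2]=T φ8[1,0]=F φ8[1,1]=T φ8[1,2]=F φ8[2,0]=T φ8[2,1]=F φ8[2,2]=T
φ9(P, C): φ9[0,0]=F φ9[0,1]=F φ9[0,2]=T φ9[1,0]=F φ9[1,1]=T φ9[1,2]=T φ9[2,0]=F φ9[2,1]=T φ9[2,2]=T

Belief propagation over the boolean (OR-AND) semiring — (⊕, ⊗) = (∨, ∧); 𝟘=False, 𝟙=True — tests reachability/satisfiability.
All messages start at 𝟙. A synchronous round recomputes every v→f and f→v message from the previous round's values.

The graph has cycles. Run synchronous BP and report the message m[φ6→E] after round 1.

init: all messages = 𝟙 over 3 values
r1 m[φ0→A] = [T, T, T]
r1 m[φ0→P] = [T, T, T]
r1 m[φ1→P] = [T, F, T]
r1 m[φ1→Q] = [T, T, T]
r1 m[φ2→P] = [T, T, T]
r1 m[φ2→D] = [T, T, T]
r1 m[φ3→C] = [T, F, T]
r1 m[φ3→D] = [T, F, T]
r1 m[φ4→H] = [T, F, F]
r1 m[φ4→C] = [T, F, F]
r1 m[φ5→A] = [T, T, T]
r1 m[φ5→S] = [T, T, T]
r1 m[φ6→Q] = [T, T, T]
r1 m[φ6→E] = [T, T, F]
r1 m[φ7→A] = [T, T, T]
r1 m[φ7→E] = [T, T, T]
r1 m[φ8→A] = [T, T, T]
r1 m[φ8→P] = [T, T, T]
r1 m[φ9→P] = [T, T, T]
r1 m[φ9→C] = [F, T, T]
r1 m[A→φ0] = [T, T, T]
r1 m[A→φ5] = [T, T, T]
r1 m[A→φ7] = [T, T, T]
r1 m[A→φ8] = [T, T, T]
r1 m[P→φ0] = [T, T, T]
r1 m[P→φ1] = [T, T, T]
r1 m[P→φ2] = [T, T, T]
r1 m[P→φ8] = [T, T, T]
r1 m[P→φ9] = [T, T, T]
r1 m[H→φ4] = [T, T, T]
r1 m[Q→φ1] = [T, T, T]
r1 m[Q→φ6] = [T, T, T]
r1 m[E→φ6] = [T, T, T]
r1 m[E→φ7] = [T, T, T]
r1 m[S→φ5] = [T, T, T]
r1 m[C→φ3] = [T, T, T]
r1 m[C→φ4] = [T, T, T]
r1 m[C→φ9] = [T, T, T]
r1 m[D→φ2] = [T, T, T]
r1 m[D→φ3] = [T, T, T]

message @ round 1 = [T, T, F]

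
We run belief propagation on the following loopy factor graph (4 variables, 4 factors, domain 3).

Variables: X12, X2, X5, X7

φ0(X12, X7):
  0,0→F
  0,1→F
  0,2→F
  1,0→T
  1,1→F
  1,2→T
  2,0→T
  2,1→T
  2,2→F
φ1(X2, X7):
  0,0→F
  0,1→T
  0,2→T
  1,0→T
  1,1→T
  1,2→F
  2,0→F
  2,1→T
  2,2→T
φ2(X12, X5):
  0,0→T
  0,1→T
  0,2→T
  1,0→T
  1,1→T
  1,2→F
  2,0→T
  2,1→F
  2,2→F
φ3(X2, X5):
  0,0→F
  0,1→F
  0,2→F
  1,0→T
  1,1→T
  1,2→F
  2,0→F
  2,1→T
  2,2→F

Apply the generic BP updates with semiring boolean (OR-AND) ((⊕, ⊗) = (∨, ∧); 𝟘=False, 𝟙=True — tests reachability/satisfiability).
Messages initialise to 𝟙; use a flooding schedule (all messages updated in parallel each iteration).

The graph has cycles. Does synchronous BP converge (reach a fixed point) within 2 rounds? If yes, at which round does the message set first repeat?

init: all messages = 𝟙 over 3 values
r1 m[φ0→X12] = [F, T, T]
r1 m[φ0→X7] = [T, T, T]
r1 m[φ1→X2] = [T, T, T]
r1 m[φ1→X7] = [T, T, T]
r1 m[φ2→X12] = [T, T, T]
r1 m[φ2→X5] = [T, T, T]
r1 m[φ3→X2] = [F, T, T]
r1 m[φ3→X5] = [T, T, F]
r1 m[X12→φ0] = [T, T, T]
r1 m[X12→φ2] = [T, T, T]
r1 m[X2→φ1] = [T, T, T]
r1 m[X2→φ3] = [T, T, T]
r1 m[X5→φ2] = [T, T, T]
r1 m[X5→φ3] = [T, T, T]
r1 m[X7→φ0] = [T, T, T]
r1 m[X7→φ1] = [T, T, T]
r2 m[φ0→X12] = [F, T, T]
r2 m[φ0→X7] = [T, T, T]
r2 m[φ1→X2] = [T, T, T]
r2 m[φ1→X7] = [T, T, T]
r2 m[φ2→X12] = [T, T, T]
r2 m[φ2→X5] = [T, T, T]
r2 m[φ3→X2] = [F, T, T]
r2 m[φ3→X5] = [T, T, F]
r2 m[X12→φ0] = [T, T, T]
r2 m[X12→φ2] = [F, T, T]
r2 m[X2→φ1] = [F, T, T]
r2 m[X2→φ3] = [T, T, T]
r2 m[X5→φ2] = [T, T, F]
r2 m[X5→φ3] = [T, T, T]
r2 m[X7→φ0] = [T, T, T]
r2 m[X7→φ1] = [T, T, T]
no fixed point within 2 rounds

NOT CONVERGED within 2 rounds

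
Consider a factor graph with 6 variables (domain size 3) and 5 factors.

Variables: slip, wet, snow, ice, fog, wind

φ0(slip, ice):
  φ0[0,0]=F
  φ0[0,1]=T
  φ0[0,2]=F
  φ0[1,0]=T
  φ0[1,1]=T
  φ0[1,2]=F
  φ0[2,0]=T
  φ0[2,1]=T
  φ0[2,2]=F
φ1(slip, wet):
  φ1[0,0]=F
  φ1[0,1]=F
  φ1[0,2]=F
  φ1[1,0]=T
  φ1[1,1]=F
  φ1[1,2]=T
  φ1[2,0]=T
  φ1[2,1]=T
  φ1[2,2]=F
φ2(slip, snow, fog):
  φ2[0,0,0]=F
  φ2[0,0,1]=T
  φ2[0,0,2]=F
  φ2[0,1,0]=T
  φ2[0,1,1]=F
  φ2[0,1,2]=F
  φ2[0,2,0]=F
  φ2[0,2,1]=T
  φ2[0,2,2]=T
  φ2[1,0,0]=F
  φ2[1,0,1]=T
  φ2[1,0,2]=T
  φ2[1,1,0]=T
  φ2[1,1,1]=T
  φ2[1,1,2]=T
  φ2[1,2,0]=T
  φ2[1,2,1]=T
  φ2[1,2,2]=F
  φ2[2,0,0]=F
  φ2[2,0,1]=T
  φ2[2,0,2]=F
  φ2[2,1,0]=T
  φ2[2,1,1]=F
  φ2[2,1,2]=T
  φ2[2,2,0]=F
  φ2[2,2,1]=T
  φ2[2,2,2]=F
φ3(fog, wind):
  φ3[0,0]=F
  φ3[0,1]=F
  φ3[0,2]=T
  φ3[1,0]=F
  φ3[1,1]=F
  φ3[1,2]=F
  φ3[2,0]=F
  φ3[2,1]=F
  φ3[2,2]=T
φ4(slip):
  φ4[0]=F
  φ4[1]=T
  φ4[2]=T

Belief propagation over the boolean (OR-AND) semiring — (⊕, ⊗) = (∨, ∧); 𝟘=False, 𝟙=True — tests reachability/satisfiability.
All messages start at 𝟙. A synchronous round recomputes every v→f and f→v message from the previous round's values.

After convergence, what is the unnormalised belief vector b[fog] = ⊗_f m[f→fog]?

b[fog] = [T, F, T]

init: all messages = 𝟙 over 3 values
r1 m[φ0→slip] = [T, T, T]
r1 m[φ0→ice] = [T, T, F]
r1 m[φ1→slip] = [F, T, T]
r1 m[φ1→wet] = [T, T, T]
r1 m[φ2→slip] = [T, T, T]
r1 m[φ2→snow] = [T, T, T]
r1 m[φ2→fog] = [T, T, T]
r1 m[φ3→fog] = [T, F, T]
r1 m[φ3→wind] = [F, F, T]
r1 m[φ4→slip] = [F, T, T]
r1 m[slip→φ0] = [T, T, T]
r1 m[slip→φ1] = [T, T, T]
r1 m[slip→φ2] = [T, T, T]
r1 m[slip→φ4] = [T, T, T]
r1 m[wet→φ1] = [T, T, T]
r1 m[snow→φ2] = [T, T, T]
r1 m[ice→φ0] = [T, T, T]
r1 m[fog→φ2] = [T, T, T]
r1 m[fog→φ3] = [T, T, T]
r1 m[wind→φ3] = [T, T, T]
r2 m[φ0→slip] = [T, T, T]
r2 m[φ0→ice] = [T, T, F]
r2 m[φ1→slip] = [F, T, T]
r2 m[φ1→wet] = [T, T, T]
r2 m[φ2→slip] = [T, T, T]
r2 m[φ2→snow] = [T, T, T]
r2 m[φ2→fog] = [T, T, T]
r2 m[φ3→fog] = [T, F, T]
r2 m[φ3→wind] = [F, F, T]
r2 m[φ4→slip] = [F, T, T]
r2 m[slip→φ0] = [F, T, T]
r2 m[slip→φ1] = [F, T, T]
r2 m[slip→φ2] = [F, T, T]
r2 m[slip→φ4] = [F, T, T]
r2 m[wet→φ1] = [T, T, T]
r2 m[snow→φ2] = [T, T, T]
r2 m[ice→φ0] = [T, T, T]
r2 m[fog→φ2] = [T, F, T]
r2 m[fog→φ3] = [T, T, T]
r2 m[wind→φ3] = [T, T, T]
r3 m[φ0→slip] = [T, T, T]
r3 m[φ0→ice] = [T, T, F]
r3 m[φ1→slip] = [F, T, T]
r3 m[φ1→wet] = [T, T, T]
r3 m[φ2→slip] = [T, T, T]
r3 m[φ2→snow] = [T, T, T]
r3 m[φ2→fog] = [T, T, T]
r3 m[φ3→fog] = [T, F, T]
r3 m[φ3→wind] = [F, F, T]
r3 m[φ4→slip] = [F, T, T]
r3 m[slip→φ0] = [F, T, T]
r3 m[slip→φ1] = [F, T, T]
r3 m[slip→φ2] = [F, T, T]
r3 m[slip→φ4] = [F, T, T]
r3 m[wet→φ1] = [T, T, T]
r3 m[snow→φ2] = [T, T, T]
r3 m[ice→φ0] = [T, T, T]
r3 m[fog→φ2] = [T, F, T]
r3 m[fog→φ3] = [T, T, T]
r3 m[wind→φ3] = [T, T, T]
fixed point reached at round 3
b[fog] = ⊗ incoming = [T, F, T]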